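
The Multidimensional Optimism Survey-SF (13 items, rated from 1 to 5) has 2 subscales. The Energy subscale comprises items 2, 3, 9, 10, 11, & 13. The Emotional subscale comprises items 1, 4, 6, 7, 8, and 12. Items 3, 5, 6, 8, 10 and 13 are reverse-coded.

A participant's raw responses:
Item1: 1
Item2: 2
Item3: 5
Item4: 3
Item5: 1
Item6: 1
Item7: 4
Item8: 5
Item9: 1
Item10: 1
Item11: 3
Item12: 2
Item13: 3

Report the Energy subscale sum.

Energy items: 2, 3, 9, 10, 11, 13.
Of these, items 3, 10, & 13 are reverse-coded; on a 1–5 scale, reversed = 6 − raw.
  item 2: 2
  item 3: 6 − 5 = 1
  item 9: 1
  item 10: 6 − 1 = 5
  item 11: 3
  item 13: 6 − 3 = 3
Sum = 2 + 1 + 1 + 5 + 3 + 3 = 15

15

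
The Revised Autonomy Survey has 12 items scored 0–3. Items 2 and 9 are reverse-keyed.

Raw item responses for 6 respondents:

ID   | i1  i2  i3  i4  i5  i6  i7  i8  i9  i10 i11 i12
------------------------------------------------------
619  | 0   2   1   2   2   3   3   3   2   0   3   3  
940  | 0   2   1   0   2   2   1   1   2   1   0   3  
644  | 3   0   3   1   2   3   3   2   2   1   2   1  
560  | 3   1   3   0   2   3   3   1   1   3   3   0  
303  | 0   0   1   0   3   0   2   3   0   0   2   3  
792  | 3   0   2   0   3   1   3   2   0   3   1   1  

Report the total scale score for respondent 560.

25

Respondent 560 raw: 3, 1, 3, 0, 2, 3, 3, 1, 1, 3, 3, 0.
Reverse-coded (reversed = (0+3) − raw = 3 − raw):
  item 1: 3
  item 2: 3 − 1 = 2
  item 3: 3
  item 4: 0
  item 5: 2
  item 6: 3
  item 7: 3
  item 8: 1
  item 9: 3 − 1 = 2
  item 10: 3
  item 11: 3
  item 12: 0
Sum = 3 + 2 + 3 + 0 + 2 + 3 + 3 + 1 + 2 + 3 + 3 + 0 = 25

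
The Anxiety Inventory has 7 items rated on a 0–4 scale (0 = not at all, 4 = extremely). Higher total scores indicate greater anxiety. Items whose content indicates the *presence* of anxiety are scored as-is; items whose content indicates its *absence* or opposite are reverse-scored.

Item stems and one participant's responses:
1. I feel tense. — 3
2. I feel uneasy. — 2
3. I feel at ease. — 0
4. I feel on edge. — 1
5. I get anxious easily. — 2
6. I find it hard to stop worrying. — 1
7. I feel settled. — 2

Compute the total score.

15

Items 3, 7 describe the absence/opposite of anxiety → reverse-score.
on a 0–4 scale, reversed = 4 − raw.
  item 1: 3
  item 2: 2
  item 3: 4 − 0 = 4
  item 4: 1
  item 5: 2
  item 6: 1
  item 7: 4 − 2 = 2
Total = 3 + 2 + 4 + 1 + 2 + 1 + 2 = 15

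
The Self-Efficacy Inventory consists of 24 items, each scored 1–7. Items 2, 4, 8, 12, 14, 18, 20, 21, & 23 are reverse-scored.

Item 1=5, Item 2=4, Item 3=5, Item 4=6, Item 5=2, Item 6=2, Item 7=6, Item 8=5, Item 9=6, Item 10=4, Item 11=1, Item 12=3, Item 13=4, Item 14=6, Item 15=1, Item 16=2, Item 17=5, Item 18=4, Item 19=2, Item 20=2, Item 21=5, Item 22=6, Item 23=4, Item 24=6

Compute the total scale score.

90

Raw sum = 96. Reverse-scored items: 2, 4, 8, 12, 14, 18, 20, 21, 23; their raw sum = 39.
Each reversal replaces raw with 8 − raw, changing the total by 8 − 2·raw per item.
Total = 96 + 9·8 − 2·39 = 96 + 72 − 78 = 90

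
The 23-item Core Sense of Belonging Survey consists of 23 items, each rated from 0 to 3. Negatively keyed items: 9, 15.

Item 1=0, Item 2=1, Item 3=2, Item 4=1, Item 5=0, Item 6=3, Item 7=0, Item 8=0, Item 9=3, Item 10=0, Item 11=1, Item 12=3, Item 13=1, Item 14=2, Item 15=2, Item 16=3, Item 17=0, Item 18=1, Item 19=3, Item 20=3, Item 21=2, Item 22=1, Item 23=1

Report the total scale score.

Raw sum = 33. Negatively keyed items: 9, 15; their raw sum = 5.
Each reversal replaces raw with 3 − raw, changing the total by 3 − 2·raw per item.
Total = 33 + 2·3 − 2·5 = 33 + 6 − 10 = 29

29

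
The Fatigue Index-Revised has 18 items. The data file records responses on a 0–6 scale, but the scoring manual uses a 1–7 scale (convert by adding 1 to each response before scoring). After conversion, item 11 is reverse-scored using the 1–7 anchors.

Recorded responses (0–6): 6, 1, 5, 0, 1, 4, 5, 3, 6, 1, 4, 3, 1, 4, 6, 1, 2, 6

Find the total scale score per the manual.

Convert to 1–7: 7, 2, 6, 1, 2, 5, 6, 4, 7, 2, 5, 4, 2, 5, 7, 2, 3, 7
Reverse-coded (reverse-coded value = 8 − response):
  item 11: 8 − 5 = 3
Scored: 7, 2, 6, 1, 2, 5, 6, 4, 7, 2, 3, 4, 2, 5, 7, 2, 3, 7
Total = 75

75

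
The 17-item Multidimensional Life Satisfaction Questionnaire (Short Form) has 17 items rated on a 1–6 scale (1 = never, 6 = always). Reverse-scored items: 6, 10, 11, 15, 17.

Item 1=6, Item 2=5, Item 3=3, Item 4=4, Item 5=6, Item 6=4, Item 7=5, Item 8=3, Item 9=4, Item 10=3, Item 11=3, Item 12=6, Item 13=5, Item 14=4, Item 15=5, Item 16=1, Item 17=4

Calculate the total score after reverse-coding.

Reverse-scored items use 7 − raw:
  item 6: 7 − 4 = 3
  item 10: 7 − 3 = 4
  item 11: 7 − 3 = 4
  item 15: 7 − 5 = 2
  item 17: 7 − 4 = 3
After reverse-coding: 6, 5, 3, 4, 6, 3, 5, 3, 4, 4, 4, 6, 5, 4, 2, 1, 3
Total = 6 + 5 + 3 + 4 + 6 + 3 + 5 + 3 + 4 + 4 + 4 + 6 + 5 + 4 + 2 + 1 + 3 = 68

68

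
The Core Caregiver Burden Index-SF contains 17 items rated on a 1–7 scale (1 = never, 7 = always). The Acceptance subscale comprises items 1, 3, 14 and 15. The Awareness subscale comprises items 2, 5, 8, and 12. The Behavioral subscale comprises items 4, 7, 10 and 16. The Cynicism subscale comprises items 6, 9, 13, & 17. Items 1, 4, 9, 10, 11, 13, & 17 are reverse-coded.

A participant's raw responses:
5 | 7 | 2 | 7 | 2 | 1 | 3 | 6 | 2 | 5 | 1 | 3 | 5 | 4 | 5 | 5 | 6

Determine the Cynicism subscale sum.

Cynicism items: 6, 9, 13, 17.
Of these, items 9, 13, & 17 are reverse-coded; reverse-coded value = 8 − response.
  item 6: 1
  item 9: 8 − 2 = 6
  item 13: 8 − 5 = 3
  item 17: 8 − 6 = 2
Sum = 1 + 6 + 3 + 2 = 12

12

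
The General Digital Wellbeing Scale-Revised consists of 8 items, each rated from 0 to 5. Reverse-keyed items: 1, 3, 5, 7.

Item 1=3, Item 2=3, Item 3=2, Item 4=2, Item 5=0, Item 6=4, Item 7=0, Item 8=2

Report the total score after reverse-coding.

Raw sum = 16. Reverse-keyed items: 1, 3, 5, 7; their raw sum = 5.
Each reversal replaces raw with 5 − raw, changing the total by 5 − 2·raw per item.
Total = 16 + 4·5 − 2·5 = 16 + 20 − 10 = 26

26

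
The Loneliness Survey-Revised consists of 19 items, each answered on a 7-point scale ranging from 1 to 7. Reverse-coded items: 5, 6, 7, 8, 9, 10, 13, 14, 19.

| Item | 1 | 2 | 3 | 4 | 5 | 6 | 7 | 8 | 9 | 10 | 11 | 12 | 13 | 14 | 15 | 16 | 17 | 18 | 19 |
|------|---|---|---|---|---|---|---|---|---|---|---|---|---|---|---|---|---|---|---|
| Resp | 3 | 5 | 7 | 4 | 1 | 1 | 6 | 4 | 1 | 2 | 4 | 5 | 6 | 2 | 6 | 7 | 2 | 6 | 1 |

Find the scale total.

Raw sum = 73. Reverse-coded items: 5, 6, 7, 8, 9, 10, 13, 14, 19; their raw sum = 24.
Each reversal replaces raw with 8 − raw, changing the total by 8 − 2·raw per item.
Total = 73 + 9·8 − 2·24 = 73 + 72 − 48 = 97

97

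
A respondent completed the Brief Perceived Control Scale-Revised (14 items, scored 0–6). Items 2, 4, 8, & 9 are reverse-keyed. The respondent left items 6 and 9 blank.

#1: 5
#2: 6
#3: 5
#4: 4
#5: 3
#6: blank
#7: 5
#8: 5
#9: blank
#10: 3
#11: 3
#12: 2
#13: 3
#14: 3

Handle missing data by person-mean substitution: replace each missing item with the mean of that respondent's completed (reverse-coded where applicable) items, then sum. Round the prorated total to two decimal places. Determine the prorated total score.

Reverse-coded (reversed = (0+6) − raw = 6 − raw):
  item 2: 6 − 6 = 0
  item 4: 6 − 4 = 2
  item 8: 6 − 5 = 1
Completed scored items (12 of 14): 5, 0, 5, 2, 3, 5, 1, 3, 3, 2, 3, 3; sum = 35.
Person mean = 35 / 12 ≈ 2.9167
Prorated total = (35 / 12) × 14 = 40.83 (to 2 dp)

40.83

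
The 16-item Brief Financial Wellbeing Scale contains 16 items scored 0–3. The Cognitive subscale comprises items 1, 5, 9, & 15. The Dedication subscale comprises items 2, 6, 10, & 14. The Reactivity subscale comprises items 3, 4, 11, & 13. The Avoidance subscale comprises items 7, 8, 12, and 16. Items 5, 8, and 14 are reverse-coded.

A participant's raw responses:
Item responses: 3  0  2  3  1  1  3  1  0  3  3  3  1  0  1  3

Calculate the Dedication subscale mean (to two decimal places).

1.75

Dedication items: 2, 6, 10, 14.
Of these, item 14 is reverse-coded; on a 0–3 scale, reversed = 3 − raw.
  item 2: 0
  item 6: 1
  item 10: 3
  item 14: 3 − 0 = 3
Sum = 0 + 1 + 3 + 3 = 7
Mean = 7 / 4 = 1.75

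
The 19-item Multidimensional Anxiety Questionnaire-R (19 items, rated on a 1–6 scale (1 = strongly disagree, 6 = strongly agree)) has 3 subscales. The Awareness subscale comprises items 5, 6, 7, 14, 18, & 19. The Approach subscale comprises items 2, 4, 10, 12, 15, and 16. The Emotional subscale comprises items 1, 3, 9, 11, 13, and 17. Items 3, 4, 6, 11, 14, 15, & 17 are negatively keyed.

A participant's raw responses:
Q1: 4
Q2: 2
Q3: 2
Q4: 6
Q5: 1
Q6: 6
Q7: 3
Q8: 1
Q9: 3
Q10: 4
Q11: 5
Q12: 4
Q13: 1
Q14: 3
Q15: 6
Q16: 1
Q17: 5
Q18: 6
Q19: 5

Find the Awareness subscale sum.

Awareness items: 5, 6, 7, 14, 18, 19.
Of these, items 6 and 14 are negatively keyed; reverse-coded value = 7 − response.
  item 5: 1
  item 6: 7 − 6 = 1
  item 7: 3
  item 14: 7 − 3 = 4
  item 18: 6
  item 19: 5
Sum = 1 + 1 + 3 + 4 + 6 + 5 = 20

20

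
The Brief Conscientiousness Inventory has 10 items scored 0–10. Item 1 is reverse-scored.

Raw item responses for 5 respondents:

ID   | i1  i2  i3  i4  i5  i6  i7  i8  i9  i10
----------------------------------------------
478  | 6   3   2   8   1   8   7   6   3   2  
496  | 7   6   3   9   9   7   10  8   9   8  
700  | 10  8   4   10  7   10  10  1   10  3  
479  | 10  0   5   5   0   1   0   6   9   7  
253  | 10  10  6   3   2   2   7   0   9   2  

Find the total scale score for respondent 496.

Respondent 496 raw: 7, 6, 3, 9, 9, 7, 10, 8, 9, 8.
Reverse-coded (reversed = (0+10) − raw = 10 − raw):
  item 1: 10 − 7 = 3
  item 2: 6
  item 3: 3
  item 4: 9
  item 5: 9
  item 6: 7
  item 7: 10
  item 8: 8
  item 9: 9
  item 10: 8
Sum = 3 + 6 + 3 + 9 + 9 + 7 + 10 + 8 + 9 + 8 = 72

72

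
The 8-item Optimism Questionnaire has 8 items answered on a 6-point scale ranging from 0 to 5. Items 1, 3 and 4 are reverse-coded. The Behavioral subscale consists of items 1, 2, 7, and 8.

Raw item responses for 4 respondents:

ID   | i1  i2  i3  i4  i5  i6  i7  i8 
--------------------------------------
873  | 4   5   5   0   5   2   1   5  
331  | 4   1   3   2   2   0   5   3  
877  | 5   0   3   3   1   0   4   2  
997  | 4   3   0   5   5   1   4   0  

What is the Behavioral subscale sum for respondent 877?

Respondent 877 raw: 5, 0, 3, 3, 1, 0, 4, 2.
Behavioral items: 1, 2, 7, 8.
Reverse-coded (reversed = (0+5) − raw = 5 − raw):
  item 1: 5 − 5 = 0
  item 2: 0
  item 7: 4
  item 8: 2
Sum = 0 + 0 + 4 + 2 = 6

6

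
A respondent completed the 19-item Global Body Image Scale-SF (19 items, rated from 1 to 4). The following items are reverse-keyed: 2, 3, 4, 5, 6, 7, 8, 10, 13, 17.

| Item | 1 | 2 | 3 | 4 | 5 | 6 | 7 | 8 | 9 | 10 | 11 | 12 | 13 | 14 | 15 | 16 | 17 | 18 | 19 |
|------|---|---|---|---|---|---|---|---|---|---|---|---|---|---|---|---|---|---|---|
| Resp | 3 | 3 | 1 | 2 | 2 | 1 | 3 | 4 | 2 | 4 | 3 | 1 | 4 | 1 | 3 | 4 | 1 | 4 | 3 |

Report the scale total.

49

Reverse-keyed items use 5 − raw:
  item 2: 5 − 3 = 2
  item 3: 5 − 1 = 4
  item 4: 5 − 2 = 3
  item 5: 5 − 2 = 3
  item 6: 5 − 1 = 4
  item 7: 5 − 3 = 2
  item 8: 5 − 4 = 1
  item 10: 5 − 4 = 1
  item 13: 5 − 4 = 1
  item 17: 5 − 1 = 4
After reverse-coding: 3, 2, 4, 3, 3, 4, 2, 1, 2, 1, 3, 1, 1, 1, 3, 4, 4, 4, 3
Total = 3 + 2 + 4 + 3 + 3 + 4 + 2 + 1 + 2 + 1 + 3 + 1 + 1 + 1 + 3 + 4 + 4 + 4 + 3 = 49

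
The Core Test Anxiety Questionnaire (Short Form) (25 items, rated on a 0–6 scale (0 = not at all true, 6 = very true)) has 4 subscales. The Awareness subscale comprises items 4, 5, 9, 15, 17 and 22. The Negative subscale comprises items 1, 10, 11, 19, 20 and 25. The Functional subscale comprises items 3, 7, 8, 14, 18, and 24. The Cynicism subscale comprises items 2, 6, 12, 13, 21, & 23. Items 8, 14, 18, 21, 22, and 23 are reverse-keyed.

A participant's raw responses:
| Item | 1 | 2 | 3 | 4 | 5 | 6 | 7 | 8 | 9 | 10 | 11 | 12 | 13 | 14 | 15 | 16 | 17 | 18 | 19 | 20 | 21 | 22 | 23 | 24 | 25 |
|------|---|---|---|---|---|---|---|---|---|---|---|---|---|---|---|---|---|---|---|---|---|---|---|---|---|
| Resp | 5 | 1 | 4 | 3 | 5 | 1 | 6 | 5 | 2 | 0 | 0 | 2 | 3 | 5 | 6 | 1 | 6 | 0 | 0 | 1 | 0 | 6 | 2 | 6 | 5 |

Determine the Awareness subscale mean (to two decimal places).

3.67

Awareness items: 4, 5, 9, 15, 17, 22.
Of these, item 22 is reverse-keyed; reverse-coded value = 6 − response.
  item 4: 3
  item 5: 5
  item 9: 2
  item 15: 6
  item 17: 6
  item 22: 6 − 6 = 0
Sum = 3 + 5 + 2 + 6 + 6 + 0 = 22
Mean = 22 / 6 = 3.67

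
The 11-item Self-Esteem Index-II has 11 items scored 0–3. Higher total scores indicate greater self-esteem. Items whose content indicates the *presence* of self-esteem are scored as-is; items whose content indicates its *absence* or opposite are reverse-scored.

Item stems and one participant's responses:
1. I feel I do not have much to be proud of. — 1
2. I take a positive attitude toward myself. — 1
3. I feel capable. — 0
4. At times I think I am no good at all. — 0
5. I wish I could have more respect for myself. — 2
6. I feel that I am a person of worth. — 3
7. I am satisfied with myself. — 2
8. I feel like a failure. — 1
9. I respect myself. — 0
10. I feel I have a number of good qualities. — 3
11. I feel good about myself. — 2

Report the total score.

19

Items 1, 4, 5, 8 describe the absence/opposite of self-esteem → reverse-score.
on a 0–3 scale, reversed = 3 − raw.
  item 1: 3 − 1 = 2
  item 2: 1
  item 3: 0
  item 4: 3 − 0 = 3
  item 5: 3 − 2 = 1
  item 6: 3
  item 7: 2
  item 8: 3 − 1 = 2
  item 9: 0
  item 10: 3
  item 11: 2
Total = 2 + 1 + 0 + 3 + 1 + 3 + 2 + 2 + 0 + 3 + 2 = 19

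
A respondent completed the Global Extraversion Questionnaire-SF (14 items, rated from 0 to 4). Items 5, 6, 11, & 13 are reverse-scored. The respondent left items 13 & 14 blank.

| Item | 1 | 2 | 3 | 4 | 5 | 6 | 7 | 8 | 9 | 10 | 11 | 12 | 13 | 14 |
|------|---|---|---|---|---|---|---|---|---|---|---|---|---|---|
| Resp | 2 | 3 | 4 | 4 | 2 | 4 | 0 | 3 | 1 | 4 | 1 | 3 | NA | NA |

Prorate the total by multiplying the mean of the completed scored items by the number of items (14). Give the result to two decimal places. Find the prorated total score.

Reverse-coded (on a 0–4 scale, reversed = 4 − raw):
  item 5: 4 − 2 = 2
  item 6: 4 − 4 = 0
  item 11: 4 − 1 = 3
Completed scored items (12 of 14): 2, 3, 4, 4, 2, 0, 0, 3, 1, 4, 3, 3; sum = 29.
Person mean = 29 / 12 ≈ 2.4167
Prorated total = (29 / 12) × 14 = 33.83 (to 2 dp)

33.83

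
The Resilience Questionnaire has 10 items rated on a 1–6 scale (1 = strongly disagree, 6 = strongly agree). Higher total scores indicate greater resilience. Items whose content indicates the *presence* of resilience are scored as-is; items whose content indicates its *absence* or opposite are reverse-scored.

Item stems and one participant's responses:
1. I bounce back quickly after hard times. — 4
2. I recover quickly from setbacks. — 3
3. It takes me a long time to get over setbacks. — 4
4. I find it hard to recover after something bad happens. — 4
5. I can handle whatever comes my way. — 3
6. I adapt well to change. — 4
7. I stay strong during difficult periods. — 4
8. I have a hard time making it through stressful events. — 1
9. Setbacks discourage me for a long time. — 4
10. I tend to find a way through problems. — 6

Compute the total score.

Items 3, 4, 8, 9 describe the absence/opposite of resilience → reverse-score.
reverse-coded value = 7 − response.
  item 1: 4
  item 2: 3
  item 3: 7 − 4 = 3
  item 4: 7 − 4 = 3
  item 5: 3
  item 6: 4
  item 7: 4
  item 8: 7 − 1 = 6
  item 9: 7 − 4 = 3
  item 10: 6
Total = 4 + 3 + 3 + 3 + 3 + 4 + 4 + 6 + 3 + 6 = 39

39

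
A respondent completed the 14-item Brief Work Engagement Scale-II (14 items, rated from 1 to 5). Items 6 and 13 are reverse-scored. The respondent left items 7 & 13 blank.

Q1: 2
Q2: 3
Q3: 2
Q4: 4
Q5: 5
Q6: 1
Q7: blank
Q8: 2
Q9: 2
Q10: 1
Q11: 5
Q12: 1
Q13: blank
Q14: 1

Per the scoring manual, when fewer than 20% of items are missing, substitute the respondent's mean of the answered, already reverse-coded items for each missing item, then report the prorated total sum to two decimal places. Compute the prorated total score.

Reverse-coded (on a 1–5 scale, reversed = 6 − raw):
  item 6: 6 − 1 = 5
Completed scored items (12 of 14): 2, 3, 2, 4, 5, 5, 2, 2, 1, 5, 1, 1; sum = 33.
Person mean = 33 / 12 ≈ 2.7500
Prorated total = (33 / 12) × 14 = 38.50 (to 2 dp)

38.50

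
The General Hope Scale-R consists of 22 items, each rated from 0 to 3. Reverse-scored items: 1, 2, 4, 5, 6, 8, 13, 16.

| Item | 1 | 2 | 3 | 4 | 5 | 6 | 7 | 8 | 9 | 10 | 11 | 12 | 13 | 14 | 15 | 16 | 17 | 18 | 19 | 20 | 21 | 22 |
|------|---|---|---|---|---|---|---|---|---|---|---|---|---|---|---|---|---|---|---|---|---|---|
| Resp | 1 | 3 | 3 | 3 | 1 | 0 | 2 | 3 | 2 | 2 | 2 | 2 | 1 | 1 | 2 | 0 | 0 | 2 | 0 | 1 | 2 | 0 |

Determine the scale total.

Raw sum = 33. Reverse-scored items: 1, 2, 4, 5, 6, 8, 13, 16; their raw sum = 12.
Each reversal replaces raw with 3 − raw, changing the total by 3 − 2·raw per item.
Total = 33 + 8·3 − 2·12 = 33 + 24 − 24 = 33

33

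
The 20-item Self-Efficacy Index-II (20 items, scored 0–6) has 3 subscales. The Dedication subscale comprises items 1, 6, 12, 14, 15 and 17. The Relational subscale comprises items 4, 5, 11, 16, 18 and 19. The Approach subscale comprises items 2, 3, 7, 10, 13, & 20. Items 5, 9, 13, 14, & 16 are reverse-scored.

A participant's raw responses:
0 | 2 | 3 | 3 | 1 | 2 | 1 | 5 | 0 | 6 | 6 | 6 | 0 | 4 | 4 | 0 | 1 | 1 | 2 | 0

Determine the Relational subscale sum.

Relational items: 4, 5, 11, 16, 18, 19.
Of these, items 5 and 16 are reverse-scored; reversed = (0+6) − raw = 6 − raw.
  item 4: 3
  item 5: 6 − 1 = 5
  item 11: 6
  item 16: 6 − 0 = 6
  item 18: 1
  item 19: 2
Sum = 3 + 5 + 6 + 6 + 1 + 2 = 23

23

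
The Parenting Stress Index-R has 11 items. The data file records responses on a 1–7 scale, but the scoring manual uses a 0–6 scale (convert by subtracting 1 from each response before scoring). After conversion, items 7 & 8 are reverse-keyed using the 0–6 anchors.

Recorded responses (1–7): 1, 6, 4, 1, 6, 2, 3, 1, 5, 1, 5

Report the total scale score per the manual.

32

Convert to 0–6: 0, 5, 3, 0, 5, 1, 2, 0, 4, 0, 4
Reverse-coded (reversed = (0+6) − raw = 6 − raw):
  item 7: 6 − 2 = 4
  item 8: 6 − 0 = 6
Scored: 0, 5, 3, 0, 5, 1, 4, 6, 4, 0, 4
Total = 32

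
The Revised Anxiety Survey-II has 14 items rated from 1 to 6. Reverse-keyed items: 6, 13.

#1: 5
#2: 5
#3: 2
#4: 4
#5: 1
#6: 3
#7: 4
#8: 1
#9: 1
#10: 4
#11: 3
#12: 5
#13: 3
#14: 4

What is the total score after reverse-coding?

47

Reverse-keyed items use 7 − raw:
  item 6: 7 − 3 = 4
  item 13: 7 − 3 = 4
Scored items: 5, 5, 2, 4, 1, 4, 4, 1, 1, 4, 3, 5, 4, 4
Total = 5 + 5 + 2 + 4 + 1 + 4 + 4 + 1 + 1 + 4 + 3 + 5 + 4 + 4 = 47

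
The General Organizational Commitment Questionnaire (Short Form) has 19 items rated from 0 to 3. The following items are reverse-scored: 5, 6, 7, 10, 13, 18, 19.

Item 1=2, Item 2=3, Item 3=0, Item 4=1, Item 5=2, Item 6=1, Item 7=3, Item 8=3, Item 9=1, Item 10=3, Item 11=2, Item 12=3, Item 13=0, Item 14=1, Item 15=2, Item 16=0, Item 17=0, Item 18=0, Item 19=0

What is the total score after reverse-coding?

30

Reverse-scored items use 3 − raw:
  item 5: 3 − 2 = 1
  item 6: 3 − 1 = 2
  item 7: 3 − 3 = 0
  item 10: 3 − 3 = 0
  item 13: 3 − 0 = 3
  item 18: 3 − 0 = 3
  item 19: 3 − 0 = 3
After reverse-coding: 2, 3, 0, 1, 1, 2, 0, 3, 1, 0, 2, 3, 3, 1, 2, 0, 0, 3, 3
Total = 2 + 3 + 0 + 1 + 1 + 2 + 0 + 3 + 1 + 0 + 2 + 3 + 3 + 1 + 2 + 0 + 0 + 3 + 3 = 30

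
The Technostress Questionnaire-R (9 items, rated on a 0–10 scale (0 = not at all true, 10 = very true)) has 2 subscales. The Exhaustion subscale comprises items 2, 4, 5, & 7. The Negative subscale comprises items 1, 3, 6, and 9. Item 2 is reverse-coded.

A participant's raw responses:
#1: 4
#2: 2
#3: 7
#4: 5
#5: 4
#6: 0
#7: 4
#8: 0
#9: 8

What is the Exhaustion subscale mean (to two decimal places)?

5.25

Exhaustion items: 2, 4, 5, 7.
Of these, item 2 is reverse-coded; reverse-coded value = 10 − response.
  item 2: 10 − 2 = 8
  item 4: 5
  item 5: 4
  item 7: 4
Sum = 8 + 5 + 4 + 4 = 21
Mean = 21 / 4 = 5.25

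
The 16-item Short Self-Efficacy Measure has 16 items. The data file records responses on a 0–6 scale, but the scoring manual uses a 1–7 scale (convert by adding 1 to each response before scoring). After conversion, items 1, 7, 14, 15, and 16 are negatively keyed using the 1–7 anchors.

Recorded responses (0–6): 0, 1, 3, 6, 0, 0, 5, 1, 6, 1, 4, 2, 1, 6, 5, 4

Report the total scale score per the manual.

Convert to 1–7: 1, 2, 4, 7, 1, 1, 6, 2, 7, 2, 5, 3, 2, 7, 6, 5
Reverse-coded (reverse-coded value = 8 − response):
  item 1: 8 − 1 = 7
  item 7: 8 − 6 = 2
  item 14: 8 − 7 = 1
  item 15: 8 − 6 = 2
  item 16: 8 − 5 = 3
Scored: 7, 2, 4, 7, 1, 1, 2, 2, 7, 2, 5, 3, 2, 1, 2, 3
Total = 51

51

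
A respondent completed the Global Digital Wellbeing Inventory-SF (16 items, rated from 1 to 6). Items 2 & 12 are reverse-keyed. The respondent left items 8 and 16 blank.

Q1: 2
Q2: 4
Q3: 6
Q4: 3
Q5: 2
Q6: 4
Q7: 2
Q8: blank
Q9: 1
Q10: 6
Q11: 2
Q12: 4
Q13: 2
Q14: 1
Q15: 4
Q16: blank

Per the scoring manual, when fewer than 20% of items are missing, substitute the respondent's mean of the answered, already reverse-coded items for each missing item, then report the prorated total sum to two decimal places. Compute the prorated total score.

46.86

Reverse-coded (reverse-coded value = 7 − response):
  item 2: 7 − 4 = 3
  item 12: 7 − 4 = 3
Completed scored items (14 of 16): 2, 3, 6, 3, 2, 4, 2, 1, 6, 2, 3, 2, 1, 4; sum = 41.
Person mean = 41 / 14 ≈ 2.9286
Prorated total = (41 / 14) × 16 = 46.86 (to 2 dp)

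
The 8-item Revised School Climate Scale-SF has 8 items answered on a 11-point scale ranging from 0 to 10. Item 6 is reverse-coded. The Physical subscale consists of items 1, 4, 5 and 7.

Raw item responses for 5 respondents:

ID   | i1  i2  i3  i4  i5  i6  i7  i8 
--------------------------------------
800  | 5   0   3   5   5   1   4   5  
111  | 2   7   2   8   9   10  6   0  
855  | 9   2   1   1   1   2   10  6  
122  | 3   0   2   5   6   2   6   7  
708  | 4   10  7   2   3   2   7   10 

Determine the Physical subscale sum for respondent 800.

19

Respondent 800 raw: 5, 0, 3, 5, 5, 1, 4, 5.
Physical items: 1, 4, 5, 7.
Reverse-coded (reverse-coded value = 10 − response):
  item 1: 5
  item 4: 5
  item 5: 5
  item 7: 4
Sum = 5 + 5 + 5 + 4 = 19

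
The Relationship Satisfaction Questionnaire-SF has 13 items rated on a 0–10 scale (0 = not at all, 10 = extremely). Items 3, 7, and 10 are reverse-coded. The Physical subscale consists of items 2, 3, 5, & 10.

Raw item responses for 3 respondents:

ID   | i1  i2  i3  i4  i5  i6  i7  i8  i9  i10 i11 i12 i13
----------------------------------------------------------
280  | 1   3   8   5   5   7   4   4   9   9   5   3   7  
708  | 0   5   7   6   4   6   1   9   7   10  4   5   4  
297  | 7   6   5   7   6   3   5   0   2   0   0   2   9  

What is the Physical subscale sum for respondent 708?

12

Respondent 708 raw: 0, 5, 7, 6, 4, 6, 1, 9, 7, 10, 4, 5, 4.
Physical items: 2, 3, 5, 10.
Reverse-coded (on a 0–10 scale, reversed = 10 − raw):
  item 2: 5
  item 3: 10 − 7 = 3
  item 5: 4
  item 10: 10 − 10 = 0
Sum = 5 + 3 + 4 + 0 = 12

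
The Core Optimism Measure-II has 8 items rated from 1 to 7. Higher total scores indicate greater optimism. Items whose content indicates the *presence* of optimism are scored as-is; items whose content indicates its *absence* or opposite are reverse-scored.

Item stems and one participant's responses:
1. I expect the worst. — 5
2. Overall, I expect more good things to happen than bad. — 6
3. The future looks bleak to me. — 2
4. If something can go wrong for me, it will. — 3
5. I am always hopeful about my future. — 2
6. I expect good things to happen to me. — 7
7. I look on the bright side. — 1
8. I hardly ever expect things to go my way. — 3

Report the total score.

35

Items 1, 3, 4, 8 describe the absence/opposite of optimism → reverse-score.
reverse-coded value = 8 − response.
  item 1: 8 − 5 = 3
  item 2: 6
  item 3: 8 − 2 = 6
  item 4: 8 − 3 = 5
  item 5: 2
  item 6: 7
  item 7: 1
  item 8: 8 − 3 = 5
Total = 3 + 6 + 6 + 5 + 2 + 7 + 1 + 5 = 35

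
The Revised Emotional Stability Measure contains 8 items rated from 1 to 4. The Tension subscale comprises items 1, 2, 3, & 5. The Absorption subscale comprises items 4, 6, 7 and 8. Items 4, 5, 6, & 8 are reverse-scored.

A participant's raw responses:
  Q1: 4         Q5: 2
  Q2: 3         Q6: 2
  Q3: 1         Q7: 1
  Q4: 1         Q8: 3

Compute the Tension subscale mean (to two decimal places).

2.75

Tension items: 1, 2, 3, 5.
Of these, item 5 is reverse-scored; reversed = (1+4) − raw = 5 − raw.
  item 1: 4
  item 2: 3
  item 3: 1
  item 5: 5 − 2 = 3
Sum = 4 + 3 + 1 + 3 = 11
Mean = 11 / 4 = 2.75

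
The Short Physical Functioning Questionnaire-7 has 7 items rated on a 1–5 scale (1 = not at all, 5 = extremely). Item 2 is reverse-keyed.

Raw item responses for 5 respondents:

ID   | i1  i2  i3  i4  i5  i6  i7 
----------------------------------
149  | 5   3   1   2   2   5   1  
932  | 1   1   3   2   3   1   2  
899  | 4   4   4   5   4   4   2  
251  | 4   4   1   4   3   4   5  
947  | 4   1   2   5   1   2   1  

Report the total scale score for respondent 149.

19

Respondent 149 raw: 5, 3, 1, 2, 2, 5, 1.
Reverse-coded (reverse-coded value = 6 − response):
  item 1: 5
  item 2: 6 − 3 = 3
  item 3: 1
  item 4: 2
  item 5: 2
  item 6: 5
  item 7: 1
Sum = 5 + 3 + 1 + 2 + 2 + 5 + 1 = 19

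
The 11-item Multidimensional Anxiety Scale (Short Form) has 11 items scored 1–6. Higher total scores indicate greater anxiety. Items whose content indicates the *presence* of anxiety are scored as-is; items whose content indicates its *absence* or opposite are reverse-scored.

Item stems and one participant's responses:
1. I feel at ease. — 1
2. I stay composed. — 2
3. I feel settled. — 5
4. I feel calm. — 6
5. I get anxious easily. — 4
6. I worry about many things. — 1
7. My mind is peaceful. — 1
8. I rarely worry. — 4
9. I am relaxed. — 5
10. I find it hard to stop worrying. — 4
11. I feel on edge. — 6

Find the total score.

Items 1, 2, 3, 4, 7, 8, 9 describe the absence/opposite of anxiety → reverse-score.
on a 1–6 scale, reversed = 7 − raw.
  item 1: 7 − 1 = 6
  item 2: 7 − 2 = 5
  item 3: 7 − 5 = 2
  item 4: 7 − 6 = 1
  item 5: 4
  item 6: 1
  item 7: 7 − 1 = 6
  item 8: 7 − 4 = 3
  item 9: 7 − 5 = 2
  item 10: 4
  item 11: 6
Total = 6 + 5 + 2 + 1 + 4 + 1 + 6 + 3 + 2 + 4 + 6 = 40

40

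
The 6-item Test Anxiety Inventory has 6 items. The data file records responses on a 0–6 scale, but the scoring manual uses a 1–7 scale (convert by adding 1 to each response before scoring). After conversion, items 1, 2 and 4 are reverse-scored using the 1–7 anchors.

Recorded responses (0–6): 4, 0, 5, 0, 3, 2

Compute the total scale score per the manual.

30

Convert to 1–7: 5, 1, 6, 1, 4, 3
Reverse-coded (reverse-coded value = 8 − response):
  item 1: 8 − 5 = 3
  item 2: 8 − 1 = 7
  item 4: 8 − 1 = 7
Scored: 3, 7, 6, 7, 4, 3
Total = 30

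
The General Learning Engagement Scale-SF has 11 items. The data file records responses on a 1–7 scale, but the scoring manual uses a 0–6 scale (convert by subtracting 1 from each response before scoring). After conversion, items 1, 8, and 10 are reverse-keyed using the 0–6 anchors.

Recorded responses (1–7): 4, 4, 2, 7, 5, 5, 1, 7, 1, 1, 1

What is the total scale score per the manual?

Convert to 0–6: 3, 3, 1, 6, 4, 4, 0, 6, 0, 0, 0
Reverse-coded (reverse-coded value = 6 − response):
  item 1: 6 − 3 = 3
  item 8: 6 − 6 = 0
  item 10: 6 − 0 = 6
Scored: 3, 3, 1, 6, 4, 4, 0, 0, 0, 6, 0
Total = 27

27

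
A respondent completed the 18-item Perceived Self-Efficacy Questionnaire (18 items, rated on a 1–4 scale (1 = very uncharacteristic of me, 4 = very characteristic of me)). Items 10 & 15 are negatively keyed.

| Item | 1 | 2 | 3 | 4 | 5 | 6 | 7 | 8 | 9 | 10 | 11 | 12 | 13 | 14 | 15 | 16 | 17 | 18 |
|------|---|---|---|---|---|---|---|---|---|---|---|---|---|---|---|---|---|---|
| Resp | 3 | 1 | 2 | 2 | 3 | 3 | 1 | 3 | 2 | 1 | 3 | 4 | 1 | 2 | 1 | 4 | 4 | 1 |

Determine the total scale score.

47

Reverse-coded items (reverse-coded value = 5 − response):
  item 10: 5 − 1 = 4
  item 15: 5 − 1 = 4
After reverse-coding: 3, 1, 2, 2, 3, 3, 1, 3, 2, 4, 3, 4, 1, 2, 4, 4, 4, 1
Total = 3 + 1 + 2 + 2 + 3 + 3 + 1 + 3 + 2 + 4 + 3 + 4 + 1 + 2 + 4 + 4 + 4 + 1 = 47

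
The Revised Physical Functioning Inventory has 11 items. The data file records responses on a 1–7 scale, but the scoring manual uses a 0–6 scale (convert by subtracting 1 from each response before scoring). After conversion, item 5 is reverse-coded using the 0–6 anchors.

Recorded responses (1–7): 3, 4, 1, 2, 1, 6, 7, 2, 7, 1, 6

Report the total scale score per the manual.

35

Convert to 0–6: 2, 3, 0, 1, 0, 5, 6, 1, 6, 0, 5
Reverse-coded (on a 0–6 scale, reversed = 6 − raw):
  item 5: 6 − 0 = 6
Scored: 2, 3, 0, 1, 6, 5, 6, 1, 6, 0, 5
Total = 35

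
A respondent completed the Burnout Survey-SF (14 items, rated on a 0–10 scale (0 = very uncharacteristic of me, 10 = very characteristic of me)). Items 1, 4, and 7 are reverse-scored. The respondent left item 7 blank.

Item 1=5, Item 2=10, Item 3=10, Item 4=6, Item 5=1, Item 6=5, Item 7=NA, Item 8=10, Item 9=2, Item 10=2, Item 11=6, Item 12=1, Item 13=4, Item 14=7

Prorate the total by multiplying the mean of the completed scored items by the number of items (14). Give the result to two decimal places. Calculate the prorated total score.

72.15

Reverse-coded (reverse-coded value = 10 − response):
  item 1: 10 − 5 = 5
  item 4: 10 − 6 = 4
Completed scored items (13 of 14): 5, 10, 10, 4, 1, 5, 10, 2, 2, 6, 1, 4, 7; sum = 67.
Person mean = 67 / 13 ≈ 5.1538
Prorated total = (67 / 13) × 14 = 72.15 (to 2 dp)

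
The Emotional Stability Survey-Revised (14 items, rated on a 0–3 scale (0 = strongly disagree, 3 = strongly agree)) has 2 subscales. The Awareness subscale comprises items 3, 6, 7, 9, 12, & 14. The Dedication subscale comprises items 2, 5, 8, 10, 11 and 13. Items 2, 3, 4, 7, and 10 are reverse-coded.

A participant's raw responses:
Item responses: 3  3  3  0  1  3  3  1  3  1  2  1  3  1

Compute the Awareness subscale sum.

8

Awareness items: 3, 6, 7, 9, 12, 14.
Of these, items 3 and 7 are reverse-coded; reverse-coded value = 3 − response.
  item 3: 3 − 3 = 0
  item 6: 3
  item 7: 3 − 3 = 0
  item 9: 3
  item 12: 1
  item 14: 1
Sum = 0 + 3 + 0 + 3 + 1 + 1 = 8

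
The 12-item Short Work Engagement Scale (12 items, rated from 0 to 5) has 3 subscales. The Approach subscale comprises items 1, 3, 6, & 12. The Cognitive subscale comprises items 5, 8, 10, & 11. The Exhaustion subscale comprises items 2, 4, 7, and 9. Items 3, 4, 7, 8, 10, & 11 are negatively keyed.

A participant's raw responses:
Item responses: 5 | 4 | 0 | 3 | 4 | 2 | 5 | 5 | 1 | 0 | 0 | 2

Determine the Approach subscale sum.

Approach items: 1, 3, 6, 12.
Of these, item 3 is negatively keyed; on a 0–5 scale, reversed = 5 − raw.
  item 1: 5
  item 3: 5 − 0 = 5
  item 6: 2
  item 12: 2
Sum = 5 + 5 + 2 + 2 = 14

14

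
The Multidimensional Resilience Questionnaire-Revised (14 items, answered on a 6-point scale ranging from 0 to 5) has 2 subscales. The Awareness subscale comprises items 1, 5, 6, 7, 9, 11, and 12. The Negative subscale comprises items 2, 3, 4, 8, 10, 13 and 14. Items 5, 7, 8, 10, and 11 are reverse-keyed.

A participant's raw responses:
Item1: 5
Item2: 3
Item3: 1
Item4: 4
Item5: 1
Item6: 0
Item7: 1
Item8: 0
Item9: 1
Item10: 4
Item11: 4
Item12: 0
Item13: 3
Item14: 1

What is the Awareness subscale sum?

Awareness items: 1, 5, 6, 7, 9, 11, 12.
Of these, items 5, 7 and 11 are reverse-keyed; reversed = (0+5) − raw = 5 − raw.
  item 1: 5
  item 5: 5 − 1 = 4
  item 6: 0
  item 7: 5 − 1 = 4
  item 9: 1
  item 11: 5 − 4 = 1
  item 12: 0
Sum = 5 + 4 + 0 + 4 + 1 + 1 + 0 = 15

15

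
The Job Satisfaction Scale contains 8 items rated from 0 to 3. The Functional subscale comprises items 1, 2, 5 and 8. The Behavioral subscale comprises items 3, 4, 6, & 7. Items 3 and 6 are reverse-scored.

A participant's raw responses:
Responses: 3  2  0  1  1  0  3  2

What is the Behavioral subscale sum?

Behavioral items: 3, 4, 6, 7.
Of these, items 3 and 6 are reverse-scored; reverse-coded value = 3 − response.
  item 3: 3 − 0 = 3
  item 4: 1
  item 6: 3 − 0 = 3
  item 7: 3
Sum = 3 + 1 + 3 + 3 = 10

10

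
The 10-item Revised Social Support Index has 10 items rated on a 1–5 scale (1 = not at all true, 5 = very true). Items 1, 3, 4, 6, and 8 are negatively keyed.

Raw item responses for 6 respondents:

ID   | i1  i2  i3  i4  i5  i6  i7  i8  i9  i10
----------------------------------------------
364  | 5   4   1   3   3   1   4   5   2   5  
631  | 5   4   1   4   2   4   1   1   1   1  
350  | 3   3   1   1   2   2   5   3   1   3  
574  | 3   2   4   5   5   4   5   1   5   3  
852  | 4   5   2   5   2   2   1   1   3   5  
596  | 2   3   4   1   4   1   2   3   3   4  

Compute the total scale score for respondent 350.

34

Respondent 350 raw: 3, 3, 1, 1, 2, 2, 5, 3, 1, 3.
Reverse-coded (reverse-coded value = 6 − response):
  item 1: 6 − 3 = 3
  item 2: 3
  item 3: 6 − 1 = 5
  item 4: 6 − 1 = 5
  item 5: 2
  item 6: 6 − 2 = 4
  item 7: 5
  item 8: 6 − 3 = 3
  item 9: 1
  item 10: 3
Sum = 3 + 3 + 5 + 5 + 2 + 4 + 5 + 3 + 1 + 3 = 34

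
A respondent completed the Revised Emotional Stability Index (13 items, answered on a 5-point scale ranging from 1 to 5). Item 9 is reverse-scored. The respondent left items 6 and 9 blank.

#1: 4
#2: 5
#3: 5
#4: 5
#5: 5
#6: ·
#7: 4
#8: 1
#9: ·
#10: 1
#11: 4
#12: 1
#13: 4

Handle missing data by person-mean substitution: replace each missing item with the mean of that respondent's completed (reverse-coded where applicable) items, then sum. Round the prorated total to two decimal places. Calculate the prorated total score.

Reverse-coded (reversed = (1+5) − raw = 6 − raw):
Completed scored items (11 of 13): 4, 5, 5, 5, 5, 4, 1, 1, 4, 1, 4; sum = 39.
Person mean = 39 / 11 ≈ 3.5455
Prorated total = (39 / 11) × 13 = 46.09 (to 2 dp)

46.09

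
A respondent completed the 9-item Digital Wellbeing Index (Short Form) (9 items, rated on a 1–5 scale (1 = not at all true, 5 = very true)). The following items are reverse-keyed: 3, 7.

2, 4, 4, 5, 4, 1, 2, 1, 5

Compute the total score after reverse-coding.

28

Raw sum = 28. Reverse-keyed items: 3, 7; their raw sum = 6.
Each reversal replaces raw with 6 − raw, changing the total by 6 − 2·raw per item.
Total = 28 + 2·6 − 2·6 = 28 + 12 − 12 = 28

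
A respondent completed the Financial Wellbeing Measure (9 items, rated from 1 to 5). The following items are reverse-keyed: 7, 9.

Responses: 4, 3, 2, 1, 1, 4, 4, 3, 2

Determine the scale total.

24

Raw sum = 24. Reverse-keyed items: 7, 9; their raw sum = 6.
Each reversal replaces raw with 6 − raw, changing the total by 6 − 2·raw per item.
Total = 24 + 2·6 − 2·6 = 24 + 12 − 12 = 24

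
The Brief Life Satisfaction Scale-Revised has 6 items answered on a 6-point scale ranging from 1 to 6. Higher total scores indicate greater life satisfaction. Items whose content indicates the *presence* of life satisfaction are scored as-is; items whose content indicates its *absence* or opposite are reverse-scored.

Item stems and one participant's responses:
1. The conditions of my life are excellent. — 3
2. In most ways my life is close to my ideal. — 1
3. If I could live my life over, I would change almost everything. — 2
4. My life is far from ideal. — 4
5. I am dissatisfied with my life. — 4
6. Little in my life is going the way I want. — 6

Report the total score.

16

Items 3, 4, 5, 6 describe the absence/opposite of life satisfaction → reverse-score.
reversed = (1+6) − raw = 7 − raw.
  item 1: 3
  item 2: 1
  item 3: 7 − 2 = 5
  item 4: 7 − 4 = 3
  item 5: 7 − 4 = 3
  item 6: 7 − 6 = 1
Total = 3 + 1 + 5 + 3 + 3 + 1 = 16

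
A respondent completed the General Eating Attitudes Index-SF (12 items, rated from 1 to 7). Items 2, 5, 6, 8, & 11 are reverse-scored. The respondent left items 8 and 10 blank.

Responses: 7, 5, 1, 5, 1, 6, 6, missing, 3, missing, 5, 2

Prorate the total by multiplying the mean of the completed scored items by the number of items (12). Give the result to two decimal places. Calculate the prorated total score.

46.80

Reverse-coded (on a 1–7 scale, reversed = 8 − raw):
  item 2: 8 − 5 = 3
  item 5: 8 − 1 = 7
  item 6: 8 − 6 = 2
  item 11: 8 − 5 = 3
Completed scored items (10 of 12): 7, 3, 1, 5, 7, 2, 6, 3, 3, 2; sum = 39.
Person mean = 39 / 10 ≈ 3.9000
Prorated total = (39 / 10) × 12 = 46.80 (to 2 dp)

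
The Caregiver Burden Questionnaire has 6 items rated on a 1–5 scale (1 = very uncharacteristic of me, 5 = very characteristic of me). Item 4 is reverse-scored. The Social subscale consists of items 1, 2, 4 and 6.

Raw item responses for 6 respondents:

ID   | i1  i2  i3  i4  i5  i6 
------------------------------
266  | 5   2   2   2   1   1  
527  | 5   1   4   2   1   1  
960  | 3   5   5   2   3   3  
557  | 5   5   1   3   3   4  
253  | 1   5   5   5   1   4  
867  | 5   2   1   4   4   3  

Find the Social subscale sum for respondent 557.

17

Respondent 557 raw: 5, 5, 1, 3, 3, 4.
Social items: 1, 2, 4, 6.
Reverse-coded (reverse-coded value = 6 − response):
  item 1: 5
  item 2: 5
  item 4: 6 − 3 = 3
  item 6: 4
Sum = 5 + 5 + 3 + 4 = 17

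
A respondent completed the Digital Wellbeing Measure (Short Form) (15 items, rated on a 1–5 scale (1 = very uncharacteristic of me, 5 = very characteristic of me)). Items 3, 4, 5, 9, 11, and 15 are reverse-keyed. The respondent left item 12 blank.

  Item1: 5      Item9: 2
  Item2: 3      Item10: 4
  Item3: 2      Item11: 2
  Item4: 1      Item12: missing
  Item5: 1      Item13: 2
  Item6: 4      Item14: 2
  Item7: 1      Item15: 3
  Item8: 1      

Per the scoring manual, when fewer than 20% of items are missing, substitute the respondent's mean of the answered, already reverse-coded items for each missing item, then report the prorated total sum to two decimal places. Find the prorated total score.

Reverse-coded (on a 1–5 scale, reversed = 6 − raw):
  item 3: 6 − 2 = 4
  item 4: 6 − 1 = 5
  item 5: 6 − 1 = 5
  item 9: 6 − 2 = 4
  item 11: 6 − 2 = 4
  item 15: 6 − 3 = 3
Completed scored items (14 of 15): 5, 3, 4, 5, 5, 4, 1, 1, 4, 4, 4, 2, 2, 3; sum = 47.
Person mean = 47 / 14 ≈ 3.3571
Prorated total = (47 / 14) × 15 = 50.36 (to 2 dp)

50.36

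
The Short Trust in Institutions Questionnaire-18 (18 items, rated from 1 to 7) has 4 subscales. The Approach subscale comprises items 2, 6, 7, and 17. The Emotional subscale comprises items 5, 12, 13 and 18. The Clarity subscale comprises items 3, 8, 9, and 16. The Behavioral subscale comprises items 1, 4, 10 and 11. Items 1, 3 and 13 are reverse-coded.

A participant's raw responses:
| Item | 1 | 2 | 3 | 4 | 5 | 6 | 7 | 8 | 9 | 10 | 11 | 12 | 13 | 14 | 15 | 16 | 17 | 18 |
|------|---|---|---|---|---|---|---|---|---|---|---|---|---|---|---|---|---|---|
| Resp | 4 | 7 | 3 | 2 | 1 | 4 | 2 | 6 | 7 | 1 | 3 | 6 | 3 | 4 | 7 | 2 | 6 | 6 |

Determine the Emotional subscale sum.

18

Emotional items: 5, 12, 13, 18.
Of these, item 13 is reverse-coded; reversed = (1+7) − raw = 8 − raw.
  item 5: 1
  item 12: 6
  item 13: 8 − 3 = 5
  item 18: 6
Sum = 1 + 6 + 5 + 6 = 18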